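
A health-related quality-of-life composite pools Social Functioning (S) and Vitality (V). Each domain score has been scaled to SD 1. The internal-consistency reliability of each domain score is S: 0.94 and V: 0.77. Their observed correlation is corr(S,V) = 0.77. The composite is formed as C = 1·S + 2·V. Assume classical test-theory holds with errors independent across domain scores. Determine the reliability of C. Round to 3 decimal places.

Var(C) = 1 + 2² + 2·[2·0.77] = 5 + 3.08 = 8.08.
Because errors are independent across components, Cov(Tᵢ,Tⱼ) = Cov(Xᵢ,Xⱼ); the off-diagonal part of the true-score variance is the same as above.
True-score variance = [0.94 + 2²·0.77] + 3.08 = 4.02 + 3.08 = 7.1.
Reliability = 7.1 / 8.08 = 0.879.

0.879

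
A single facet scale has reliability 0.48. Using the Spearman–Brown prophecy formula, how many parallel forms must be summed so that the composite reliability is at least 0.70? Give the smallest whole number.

k ≥ ρ*(1−ρ₁)/(ρ₁(1−ρ*)) = 0.70·0.52 / (0.48·0.30) = 2.528.
Smallest integer k = 3.

3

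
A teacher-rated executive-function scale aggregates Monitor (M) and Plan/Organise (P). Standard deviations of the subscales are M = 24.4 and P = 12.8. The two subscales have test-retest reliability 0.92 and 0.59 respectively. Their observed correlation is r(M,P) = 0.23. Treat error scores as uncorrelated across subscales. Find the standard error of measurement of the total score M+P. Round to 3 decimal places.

Var(total) = 759.2 + 143.667 = 902.867.
True-score variance = 644.397 + 143.667 = 788.064, so reliability = 0.8728.
Error variance = 902.867 − 788.064 = 114.803; SEM = √114.803 = 10.715.

10.715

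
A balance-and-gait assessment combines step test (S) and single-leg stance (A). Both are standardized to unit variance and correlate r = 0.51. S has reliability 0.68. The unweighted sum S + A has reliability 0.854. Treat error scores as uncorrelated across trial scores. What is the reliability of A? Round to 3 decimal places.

0.879

Var(S+A) = 2 + 2·0.51 = 3.020.
True-score variance = ρ_S + ρ_A + 2·0.51, so 0.854 = (0.68 + ρ_A + 1.02) / 3.020.
ρ_A = 0.854·3.020 − 0.68 − 1.02 = 0.879.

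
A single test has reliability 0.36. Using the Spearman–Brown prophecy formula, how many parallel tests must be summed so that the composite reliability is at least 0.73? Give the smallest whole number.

5

k ≥ ρ*(1−ρ₁)/(ρ₁(1−ρ*)) = 0.73·0.64 / (0.36·0.27) = 4.807.
Smallest integer k = 5.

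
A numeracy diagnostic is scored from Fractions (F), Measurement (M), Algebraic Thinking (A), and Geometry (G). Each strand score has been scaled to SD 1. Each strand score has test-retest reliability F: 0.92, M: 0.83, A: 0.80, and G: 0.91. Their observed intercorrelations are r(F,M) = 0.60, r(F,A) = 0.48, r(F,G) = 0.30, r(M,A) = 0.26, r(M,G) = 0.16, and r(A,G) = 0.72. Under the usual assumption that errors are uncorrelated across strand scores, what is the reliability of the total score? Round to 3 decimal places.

0.940

Var(F+M+A+G) = 4 + 2·[0.60 + 0.48 + 0.30 + 0.26 + 0.16 + 0.72] = 4 + 5.04 = 9.04.
Under uncorrelated errors the observed covariances equal the true-score covariances, so only the own-variance terms attenuate.
True-score variance = [0.92 + 0.83 + 0.80 + 0.91] + 5.04 = 3.46 + 5.04 = 8.5.
Reliability = 8.5 / 9.04 = 0.940.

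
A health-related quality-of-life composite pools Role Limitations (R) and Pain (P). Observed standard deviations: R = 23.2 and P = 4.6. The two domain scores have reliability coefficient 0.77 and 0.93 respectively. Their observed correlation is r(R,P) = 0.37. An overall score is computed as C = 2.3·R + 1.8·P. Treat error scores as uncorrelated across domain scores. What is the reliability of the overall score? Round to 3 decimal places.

0.797

Var(C) = 2.3²·23.2² + 1.8²·4.6² + 2·[4.14·23.2·4.6·0.37] = 2915.85 + 326.947 = 3242.8.
With uncorrelated errors the cross-covariances are all true-score covariance, so they carry over unchanged; only the diagonal terms shrink to ρᵢσᵢ².
True-score variance = [2.3²·23.2²·0.77 + 1.8²·4.6²·0.93] + 326.947 = 2256.17 + 326.947 = 2583.12.
Reliability = 2583.12 / 3242.8 = 0.797.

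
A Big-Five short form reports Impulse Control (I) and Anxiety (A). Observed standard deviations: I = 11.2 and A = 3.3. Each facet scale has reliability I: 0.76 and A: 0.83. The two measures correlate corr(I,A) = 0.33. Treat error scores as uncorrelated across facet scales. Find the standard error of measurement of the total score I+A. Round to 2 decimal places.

5.65

Var(total) = 136.33 + 24.3936 = 160.724.
True-score variance = 104.373 + 24.3936 = 128.767, so reliability = 0.8012.
Error variance = 160.724 − 128.767 = 31.9569; SEM = √31.9569 = 5.65.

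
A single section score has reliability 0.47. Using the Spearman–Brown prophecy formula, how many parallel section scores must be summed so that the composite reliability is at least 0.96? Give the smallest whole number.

k ≥ ρ*(1−ρ₁)/(ρ₁(1−ρ*)) = 0.96·0.53 / (0.47·0.04) = 27.064.
Smallest integer k = 28.

28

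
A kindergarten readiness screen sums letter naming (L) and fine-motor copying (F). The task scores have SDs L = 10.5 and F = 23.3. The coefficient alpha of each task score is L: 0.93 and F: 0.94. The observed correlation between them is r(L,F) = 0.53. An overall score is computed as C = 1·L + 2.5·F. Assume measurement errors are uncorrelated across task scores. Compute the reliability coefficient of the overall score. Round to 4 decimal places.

Var(C) = 10.5² + 2.5²·23.3² + 2·[2.5·10.5·23.3·0.53] = 3503.31 + 648.322 = 4151.64.
Under uncorrelated errors the observed covariances equal the true-score covariances, so only the own-variance terms attenuate.
True-score variance = [10.5²·0.93 + 2.5²·23.3²·0.94] + 648.322 = 3292.01 + 648.322 = 3940.33.
Reliability = 3940.33 / 4151.64 = 0.9491.

0.9491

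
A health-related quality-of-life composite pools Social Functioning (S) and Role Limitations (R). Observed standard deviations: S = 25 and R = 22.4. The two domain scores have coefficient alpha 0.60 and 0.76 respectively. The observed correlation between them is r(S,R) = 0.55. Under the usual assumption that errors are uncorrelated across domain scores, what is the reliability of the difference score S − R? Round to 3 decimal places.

Var(S−R) = 25² + 22.4² − 2·25·22.4·0.55 = 1126.76 − 616 = 510.76.
Because errors are independent across components, Cov(Tᵢ,Tⱼ) = Cov(Xᵢ,Xⱼ); the off-diagonal part of the true-score variance is the same as above.
True-score variance = [25²·0.60 + 22.4²·0.76] − 616 = 756.338 − 616 = 140.338.
Reliability = 140.338 / 510.76 = 0.275.

0.275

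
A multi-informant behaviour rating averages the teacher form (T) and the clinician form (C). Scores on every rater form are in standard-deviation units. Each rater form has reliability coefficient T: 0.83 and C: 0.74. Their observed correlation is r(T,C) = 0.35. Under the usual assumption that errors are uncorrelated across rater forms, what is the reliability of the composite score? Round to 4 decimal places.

0.8407

Var(T+C) = 2 + 2·[0.35] = 2 + 0.7 = 2.7.
Because errors are independent across components, Cov(Tᵢ,Tⱼ) = Cov(Xᵢ,Xⱼ); the off-diagonal part of the true-score variance is the same as above.
True-score variance = [0.83 + 0.74] + 0.7 = 1.57 + 0.7 = 2.27.
Reliability = 2.27 / 2.7 = 0.8407.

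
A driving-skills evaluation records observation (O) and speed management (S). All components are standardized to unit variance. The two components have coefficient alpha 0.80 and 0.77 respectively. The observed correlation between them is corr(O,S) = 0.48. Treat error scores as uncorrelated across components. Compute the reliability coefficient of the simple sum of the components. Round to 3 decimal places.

0.855

Var(O+S) = 2 + 2·[0.48] = 2 + 0.96 = 2.96.
Under uncorrelated errors the observed covariances equal the true-score covariances, so only the own-variance terms attenuate.
True-score variance = [0.80 + 0.77] + 0.96 = 1.57 + 0.96 = 2.53.
Reliability = 2.53 / 2.96 = 0.855.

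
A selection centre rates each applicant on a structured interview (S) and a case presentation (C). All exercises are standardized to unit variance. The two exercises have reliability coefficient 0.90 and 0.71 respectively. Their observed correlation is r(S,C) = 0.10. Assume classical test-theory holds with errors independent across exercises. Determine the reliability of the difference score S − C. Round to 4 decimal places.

Var(S−C) = 1 + 1 − 2·0.10 = 2 − 0.2 = 1.8.
With uncorrelated errors the cross-covariances are all true-score covariance, so they carry over unchanged; only the diagonal terms shrink to ρᵢσᵢ².
True-score variance = [0.90 + 0.71] − 0.2 = 1.61 − 0.2 = 1.41.
Reliability = 1.41 / 1.8 = 0.7833.

0.7833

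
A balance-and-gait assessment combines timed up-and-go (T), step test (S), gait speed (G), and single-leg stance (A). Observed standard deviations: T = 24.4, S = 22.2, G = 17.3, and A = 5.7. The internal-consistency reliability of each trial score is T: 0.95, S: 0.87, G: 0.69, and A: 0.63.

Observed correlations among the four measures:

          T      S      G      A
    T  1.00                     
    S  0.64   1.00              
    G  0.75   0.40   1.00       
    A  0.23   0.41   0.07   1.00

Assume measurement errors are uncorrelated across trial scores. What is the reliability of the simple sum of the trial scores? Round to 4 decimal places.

0.9386

Var(T+S+G+A) = 24.4² + 22.2² + 17.3² + 5.7² + 2·[24.4·22.2·0.64 + 24.4·17.3·0.75 + 24.4·5.7·0.23 + 22.2·17.3·0.40 + 22.2·5.7·0.41 + 17.3·5.7·0.07] = 1419.98 + 1815.32 = 3235.3.
With uncorrelated errors the cross-covariances are all true-score covariance, so they carry over unchanged; only the diagonal terms shrink to ρᵢσᵢ².
True-score variance = [24.4²·0.95 + 22.2²·0.87 + 17.3²·0.69 + 5.7²·0.63] + 1815.32 = 1221.34 + 1815.32 = 3036.66.
Reliability = 3036.66 / 3235.3 = 0.9386.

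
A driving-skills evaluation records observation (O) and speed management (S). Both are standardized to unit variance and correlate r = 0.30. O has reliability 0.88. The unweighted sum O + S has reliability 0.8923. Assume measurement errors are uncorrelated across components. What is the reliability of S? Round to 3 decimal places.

Var(O+S) = 2 + 2·0.30 = 2.600.
True-score variance = ρ_O + ρ_S + 2·0.30, so 0.8923 = (0.88 + ρ_S + 0.60) / 2.600.
ρ_S = 0.8923·2.600 − 0.88 − 0.60 = 0.840.

0.840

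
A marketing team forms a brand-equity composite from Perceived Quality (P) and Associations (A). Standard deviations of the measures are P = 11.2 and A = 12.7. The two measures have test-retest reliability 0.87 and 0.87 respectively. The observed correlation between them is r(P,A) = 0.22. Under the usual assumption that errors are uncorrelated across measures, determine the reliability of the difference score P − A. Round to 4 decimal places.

Var(P−A) = 11.2² + 12.7² − 2·11.2·12.7·0.22 = 286.73 − 62.5856 = 224.144.
Because errors are independent across components, Cov(Tᵢ,Tⱼ) = Cov(Xᵢ,Xⱼ); the off-diagonal part of the true-score variance is the same as above.
True-score variance = [11.2²·0.87 + 12.7²·0.87] − 62.5856 = 249.455 − 62.5856 = 186.869.
Reliability = 186.869 / 224.144 = 0.8337.

0.8337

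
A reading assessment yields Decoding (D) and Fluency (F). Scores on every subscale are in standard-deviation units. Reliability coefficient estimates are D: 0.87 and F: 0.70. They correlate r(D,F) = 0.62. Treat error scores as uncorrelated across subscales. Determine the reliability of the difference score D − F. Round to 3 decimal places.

0.434

Var(D−F) = 1 + 1 − 2·0.62 = 2 − 1.24 = 0.76.
With uncorrelated errors the cross-covariances are all true-score covariance, so they carry over unchanged; only the diagonal terms shrink to ρᵢσᵢ².
True-score variance = [0.87 + 0.70] − 1.24 = 1.57 − 1.24 = 0.33.
Reliability = 0.33 / 0.76 = 0.434.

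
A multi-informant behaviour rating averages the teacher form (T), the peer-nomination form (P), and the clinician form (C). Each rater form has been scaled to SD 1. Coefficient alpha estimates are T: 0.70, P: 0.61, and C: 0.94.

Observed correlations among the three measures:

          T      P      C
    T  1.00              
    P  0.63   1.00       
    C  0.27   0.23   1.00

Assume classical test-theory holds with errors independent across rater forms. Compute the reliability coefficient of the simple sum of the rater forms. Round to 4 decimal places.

0.8574

Var(T+P+C) = 3 + 2·[0.63 + 0.27 + 0.23] = 3 + 2.26 = 5.26.
Because errors are independent across components, Cov(Tᵢ,Tⱼ) = Cov(Xᵢ,Xⱼ); the off-diagonal part of the true-score variance is the same as above.
True-score variance = [0.70 + 0.61 + 0.94] + 2.26 = 2.25 + 2.26 = 4.51.
Reliability = 4.51 / 5.26 = 0.8574.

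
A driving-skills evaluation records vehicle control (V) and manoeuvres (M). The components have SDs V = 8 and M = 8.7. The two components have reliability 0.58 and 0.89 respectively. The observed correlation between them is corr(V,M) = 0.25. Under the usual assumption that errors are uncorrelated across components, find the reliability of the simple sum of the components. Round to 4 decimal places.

0.7982

Var(V+M) = 8² + 8.7² + 2·[8·8.7·0.25] = 139.69 + 34.8 = 174.49.
Because errors are independent across components, Cov(Tᵢ,Tⱼ) = Cov(Xᵢ,Xⱼ); the off-diagonal part of the true-score variance is the same as above.
True-score variance = [8²·0.58 + 8.7²·0.89] + 34.8 = 104.484 + 34.8 = 139.284.
Reliability = 139.284 / 174.49 = 0.7982.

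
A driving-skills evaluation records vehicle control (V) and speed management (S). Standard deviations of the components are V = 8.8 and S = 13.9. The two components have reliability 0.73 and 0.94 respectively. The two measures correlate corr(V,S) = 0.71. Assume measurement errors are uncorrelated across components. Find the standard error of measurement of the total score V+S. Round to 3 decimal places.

5.701

Var(total) = 270.65 + 173.694 = 444.344.
True-score variance = 238.149 + 173.694 = 411.843, so reliability = 0.9269.
Error variance = 444.344 − 411.843 = 32.5014; SEM = √32.5014 = 5.701.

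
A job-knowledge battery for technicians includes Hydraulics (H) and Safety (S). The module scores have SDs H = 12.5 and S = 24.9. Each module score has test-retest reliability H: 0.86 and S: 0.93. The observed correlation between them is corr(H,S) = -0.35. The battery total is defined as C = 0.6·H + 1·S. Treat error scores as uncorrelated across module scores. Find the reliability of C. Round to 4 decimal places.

0.9060

Var(C) = 0.6²·12.5² + 24.9² + 2·[0.6·12.5·24.9·(-0.35)] = 676.26 − 130.725 = 545.535.
Because errors are independent across components, Cov(Tᵢ,Tⱼ) = Cov(Xᵢ,Xⱼ); the off-diagonal part of the true-score variance is the same as above.
True-score variance = [0.6²·12.5²·0.86 + 24.9²·0.93] − 130.725 = 624.984 − 130.725 = 494.259.
Reliability = 494.259 / 545.535 = 0.9060.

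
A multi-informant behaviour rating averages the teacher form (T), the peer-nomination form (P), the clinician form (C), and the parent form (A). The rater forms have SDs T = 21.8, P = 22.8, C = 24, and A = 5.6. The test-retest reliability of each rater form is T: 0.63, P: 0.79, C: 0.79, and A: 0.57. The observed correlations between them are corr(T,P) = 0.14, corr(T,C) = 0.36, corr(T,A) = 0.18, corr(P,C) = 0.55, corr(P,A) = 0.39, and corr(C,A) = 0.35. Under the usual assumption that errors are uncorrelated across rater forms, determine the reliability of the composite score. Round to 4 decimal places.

Var(T+P+C+A) = 21.8² + 22.8² + 24² + 5.6² + 2·[21.8·22.8·0.14 + 21.8·24·0.36 + 21.8·5.6·0.18 + 22.8·24·0.55 + 22.8·5.6·0.39 + 24·5.6·0.35] = 1602.44 + 1355.41 = 2957.85.
With uncorrelated errors the cross-covariances are all true-score covariance, so they carry over unchanged; only the diagonal terms shrink to ρᵢσᵢ².
True-score variance = [21.8²·0.63 + 22.8²·0.79 + 24²·0.79 + 5.6²·0.57] + 1355.41 = 1182.99 + 1355.41 = 2538.4.
Reliability = 2538.4 / 2957.85 = 0.8582.

0.8582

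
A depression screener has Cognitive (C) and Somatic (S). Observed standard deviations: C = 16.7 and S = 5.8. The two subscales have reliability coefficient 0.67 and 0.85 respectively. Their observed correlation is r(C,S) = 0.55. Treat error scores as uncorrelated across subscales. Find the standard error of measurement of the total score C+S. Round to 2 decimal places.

9.85

Var(total) = 312.53 + 106.546 = 419.076.
True-score variance = 215.45 + 106.546 = 321.996, so reliability = 0.7683.
Error variance = 419.076 − 321.996 = 97.0797; SEM = √97.0797 = 9.85.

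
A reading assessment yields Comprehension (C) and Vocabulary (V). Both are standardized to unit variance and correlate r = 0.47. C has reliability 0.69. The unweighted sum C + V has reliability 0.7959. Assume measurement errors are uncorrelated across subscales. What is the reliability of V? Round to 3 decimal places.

Var(C+V) = 2 + 2·0.47 = 2.940.
True-score variance = ρ_C + ρ_V + 2·0.47, so 0.7959 = (0.69 + ρ_V + 0.94) / 2.940.
ρ_V = 0.7959·2.940 − 0.69 − 0.94 = 0.710.

0.710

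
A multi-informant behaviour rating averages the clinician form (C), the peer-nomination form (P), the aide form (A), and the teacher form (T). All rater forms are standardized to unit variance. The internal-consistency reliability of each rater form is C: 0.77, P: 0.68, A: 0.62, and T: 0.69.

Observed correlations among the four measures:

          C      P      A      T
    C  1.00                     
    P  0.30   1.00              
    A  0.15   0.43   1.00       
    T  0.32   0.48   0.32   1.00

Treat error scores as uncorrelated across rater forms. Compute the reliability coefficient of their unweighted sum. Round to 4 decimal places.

0.8450

Var(C+P+A+T) = 4 + 2·[0.30 + 0.15 + 0.32 + 0.43 + 0.48 + 0.32] = 4 + 4 = 8.
With uncorrelated errors the cross-covariances are all true-score covariance, so they carry over unchanged; only the diagonal terms shrink to ρᵢσᵢ².
True-score variance = [0.77 + 0.68 + 0.62 + 0.69] + 4 = 2.76 + 4 = 6.76.
Reliability = 6.76 / 8 = 0.8450.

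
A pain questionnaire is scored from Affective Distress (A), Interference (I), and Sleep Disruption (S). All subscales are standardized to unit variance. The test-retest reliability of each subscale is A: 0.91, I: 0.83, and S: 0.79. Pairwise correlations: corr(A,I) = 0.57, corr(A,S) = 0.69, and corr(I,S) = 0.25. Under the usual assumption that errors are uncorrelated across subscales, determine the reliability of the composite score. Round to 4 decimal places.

0.9219

Var(A+I+S) = 3 + 2·[0.57 + 0.69 + 0.25] = 3 + 3.02 = 6.02.
Under uncorrelated errors the observed covariances equal the true-score covariances, so only the own-variance terms attenuate.
True-score variance = [0.91 + 0.83 + 0.79] + 3.02 = 2.53 + 3.02 = 5.55.
Reliability = 5.55 / 6.02 = 0.9219.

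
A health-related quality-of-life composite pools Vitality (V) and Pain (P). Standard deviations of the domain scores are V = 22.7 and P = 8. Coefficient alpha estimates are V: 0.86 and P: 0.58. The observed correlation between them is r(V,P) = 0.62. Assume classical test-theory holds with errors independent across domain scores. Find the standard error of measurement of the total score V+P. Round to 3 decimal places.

Var(total) = 579.29 + 225.184 = 804.474.
True-score variance = 480.269 + 225.184 = 705.453, so reliability = 0.8769.
Error variance = 804.474 − 705.453 = 99.0206; SEM = √99.0206 = 9.951.

9.951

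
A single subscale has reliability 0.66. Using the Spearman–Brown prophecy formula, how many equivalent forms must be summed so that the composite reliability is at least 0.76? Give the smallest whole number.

2

k ≥ ρ*(1−ρ₁)/(ρ₁(1−ρ*)) = 0.76·0.34 / (0.66·0.24) = 1.631.
Smallest integer k = 2.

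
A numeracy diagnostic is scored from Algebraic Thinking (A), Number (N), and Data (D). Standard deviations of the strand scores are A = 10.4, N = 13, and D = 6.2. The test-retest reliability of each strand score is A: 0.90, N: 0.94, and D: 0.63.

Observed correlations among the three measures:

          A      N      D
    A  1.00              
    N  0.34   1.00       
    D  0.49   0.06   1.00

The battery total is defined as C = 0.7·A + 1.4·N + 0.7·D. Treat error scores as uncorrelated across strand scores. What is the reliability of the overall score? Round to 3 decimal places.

Var(C) = 0.7²·10.4² + 1.4²·13² + 0.7²·6.2² + 2·[0.98·10.4·13·0.34 + 0.49·10.4·6.2·0.49 + 0.98·13·6.2·0.06] = 403.074 + 130.539 = 533.613.
Because errors are independent across components, Cov(Tᵢ,Tⱼ) = Cov(Xᵢ,Xⱼ); the off-diagonal part of the true-score variance is the same as above.
True-score variance = [0.7²·10.4²·0.90 + 1.4²·13²·0.94 + 0.7²·6.2²·0.63] + 130.539 = 370.931 + 130.539 = 501.47.
Reliability = 501.47 / 533.613 = 0.940.

0.940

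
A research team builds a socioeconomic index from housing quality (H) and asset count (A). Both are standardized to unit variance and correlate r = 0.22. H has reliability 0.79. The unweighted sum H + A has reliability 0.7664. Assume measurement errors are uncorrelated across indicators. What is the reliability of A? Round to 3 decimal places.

Var(H+A) = 2 + 2·0.22 = 2.440.
True-score variance = ρ_H + ρ_A + 2·0.22, so 0.7664 = (0.79 + ρ_A + 0.44) / 2.440.
ρ_A = 0.7664·2.440 − 0.79 − 0.44 = 0.640.

0.640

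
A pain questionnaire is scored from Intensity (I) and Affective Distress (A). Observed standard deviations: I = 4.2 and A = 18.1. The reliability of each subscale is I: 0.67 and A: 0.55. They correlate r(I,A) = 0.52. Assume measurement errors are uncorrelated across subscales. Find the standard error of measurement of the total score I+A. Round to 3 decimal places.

12.379

Var(total) = 345.25 + 79.0608 = 424.311.
True-score variance = 192.004 + 79.0608 = 271.065, so reliability = 0.6388.
Error variance = 424.311 − 271.065 = 153.246; SEM = √153.246 = 12.379.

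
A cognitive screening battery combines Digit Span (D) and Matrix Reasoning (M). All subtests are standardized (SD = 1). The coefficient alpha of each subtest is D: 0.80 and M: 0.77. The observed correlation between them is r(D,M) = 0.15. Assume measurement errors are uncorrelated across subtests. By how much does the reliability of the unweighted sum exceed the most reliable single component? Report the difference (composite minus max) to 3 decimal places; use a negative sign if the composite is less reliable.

0.013

Var(sum) = 2 + 0.3 = 2.3; true-score variance = 1.57 + 0.3 = 1.87; composite reliability = 0.8130.
Max component reliability = 0.8000.
Difference = 0.8130 − 0.8000 = 0.013.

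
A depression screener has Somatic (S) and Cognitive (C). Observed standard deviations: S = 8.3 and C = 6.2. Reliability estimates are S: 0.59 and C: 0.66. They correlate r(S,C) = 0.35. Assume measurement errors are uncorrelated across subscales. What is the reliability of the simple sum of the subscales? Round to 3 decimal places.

Var(S+C) = 8.3² + 6.2² + 2·[8.3·6.2·0.35] = 107.33 + 36.022 = 143.352.
Under uncorrelated errors the observed covariances equal the true-score covariances, so only the own-variance terms attenuate.
True-score variance = [8.3²·0.59 + 6.2²·0.66] + 36.022 = 66.0155 + 36.022 = 102.038.
Reliability = 102.038 / 143.352 = 0.712.

0.712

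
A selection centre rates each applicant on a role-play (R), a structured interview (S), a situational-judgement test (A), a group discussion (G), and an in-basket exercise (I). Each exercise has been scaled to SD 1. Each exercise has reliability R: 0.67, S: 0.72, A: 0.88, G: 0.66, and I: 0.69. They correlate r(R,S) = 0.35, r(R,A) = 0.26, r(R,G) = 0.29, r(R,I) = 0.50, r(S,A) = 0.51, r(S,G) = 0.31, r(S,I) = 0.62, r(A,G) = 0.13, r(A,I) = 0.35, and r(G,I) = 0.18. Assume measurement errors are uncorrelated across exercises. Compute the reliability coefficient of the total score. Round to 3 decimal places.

0.885

Var(R+S+A+G+I) = 5 + 2·[0.35 + 0.26 + 0.29 + 0.50 + 0.51 + 0.31 + 0.62 + 0.13 + 0.35 + 0.18] = 5 + 7 = 12.
Because errors are independent across components, Cov(Tᵢ,Tⱼ) = Cov(Xᵢ,Xⱼ); the off-diagonal part of the true-score variance is the same as above.
True-score variance = [0.67 + 0.72 + 0.88 + 0.66 + 0.69] + 7 = 3.62 + 7 = 10.62.
Reliability = 10.62 / 12 = 0.885.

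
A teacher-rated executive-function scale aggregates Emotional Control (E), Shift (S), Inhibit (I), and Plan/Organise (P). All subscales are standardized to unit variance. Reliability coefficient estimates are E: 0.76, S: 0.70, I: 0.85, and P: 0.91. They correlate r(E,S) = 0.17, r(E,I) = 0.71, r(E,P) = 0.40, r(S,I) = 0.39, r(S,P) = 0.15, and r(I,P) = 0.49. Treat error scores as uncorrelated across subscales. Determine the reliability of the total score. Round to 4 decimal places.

0.9095

Var(E+S+I+P) = 4 + 2·[0.17 + 0.71 + 0.40 + 0.39 + 0.15 + 0.49] = 4 + 4.62 = 8.62.
Under uncorrelated errors the observed covariances equal the true-score covariances, so only the own-variance terms attenuate.
True-score variance = [0.76 + 0.70 + 0.85 + 0.91] + 4.62 = 3.22 + 4.62 = 7.84.
Reliability = 7.84 / 8.62 = 0.9095.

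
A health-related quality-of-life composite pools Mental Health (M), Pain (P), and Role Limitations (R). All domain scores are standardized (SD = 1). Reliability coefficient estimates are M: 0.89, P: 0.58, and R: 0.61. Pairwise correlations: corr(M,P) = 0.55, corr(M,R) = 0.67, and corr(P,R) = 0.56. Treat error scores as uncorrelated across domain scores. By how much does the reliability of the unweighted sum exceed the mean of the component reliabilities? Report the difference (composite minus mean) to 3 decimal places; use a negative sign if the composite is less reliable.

Var(sum) = 3 + 3.56 = 6.56; true-score variance = 2.08 + 3.56 = 5.64; composite reliability = 0.8598.
Mean component reliability = 0.6933.
Difference = 0.8598 − 0.6933 = 0.166.

0.166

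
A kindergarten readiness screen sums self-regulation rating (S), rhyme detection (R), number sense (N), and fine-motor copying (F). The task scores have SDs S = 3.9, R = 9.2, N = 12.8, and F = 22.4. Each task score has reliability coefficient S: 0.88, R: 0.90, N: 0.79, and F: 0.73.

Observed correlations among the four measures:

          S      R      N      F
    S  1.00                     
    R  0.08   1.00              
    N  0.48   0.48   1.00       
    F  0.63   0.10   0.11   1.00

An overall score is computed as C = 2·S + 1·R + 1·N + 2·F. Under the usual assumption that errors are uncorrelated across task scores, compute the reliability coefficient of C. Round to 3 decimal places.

Var(C) = 2²·3.9² + 9.2² + 12.8² + 2²·22.4² + 2·[2·3.9·9.2·0.08 + 2·3.9·12.8·0.48 + 4·3.9·22.4·0.63 + 9.2·12.8·0.48 + 2·9.2·22.4·0.10 + 2·12.8·22.4·0.11] = 2316.36 + 869.261 = 3185.62.
With uncorrelated errors the cross-covariances are all true-score covariance, so they carry over unchanged; only the diagonal terms shrink to ρᵢσᵢ².
True-score variance = [2²·3.9²·0.88 + 9.2²·0.90 + 12.8²·0.79 + 2²·22.4²·0.73] + 869.261 = 1724.29 + 869.261 = 2593.55.
Reliability = 2593.55 / 3185.62 = 0.814.

0.814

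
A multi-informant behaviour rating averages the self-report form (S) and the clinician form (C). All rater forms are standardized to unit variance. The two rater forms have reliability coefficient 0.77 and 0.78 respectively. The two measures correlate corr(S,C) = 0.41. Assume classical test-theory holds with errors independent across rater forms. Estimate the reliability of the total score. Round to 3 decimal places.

0.840

Var(S+C) = 2 + 2·[0.41] = 2 + 0.82 = 2.82.
With uncorrelated errors the cross-covariances are all true-score covariance, so they carry over unchanged; only the diagonal terms shrink to ρᵢσᵢ².
True-score variance = [0.77 + 0.78] + 0.82 = 1.55 + 0.82 = 2.37.
Reliability = 2.37 / 2.82 = 0.840.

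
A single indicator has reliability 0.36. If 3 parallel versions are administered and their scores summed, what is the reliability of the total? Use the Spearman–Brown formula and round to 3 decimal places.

ρ_k = kρ / (1 + (k−1)ρ) = 3·0.36 / (1 + 2·0.36) = 1.080 / 1.720 = 0.628.

0.628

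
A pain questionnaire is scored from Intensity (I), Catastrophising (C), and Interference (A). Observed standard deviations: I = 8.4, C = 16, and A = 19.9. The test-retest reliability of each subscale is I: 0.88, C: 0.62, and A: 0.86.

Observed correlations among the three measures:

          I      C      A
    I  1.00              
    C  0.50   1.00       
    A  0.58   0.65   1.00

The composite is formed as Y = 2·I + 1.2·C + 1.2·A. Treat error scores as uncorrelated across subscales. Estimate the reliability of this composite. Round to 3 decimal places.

Var(Y) = 2²·8.4² + 1.2²·16² + 1.2²·19.9² + 2·[2.4·8.4·16·0.50 + 2.4·8.4·19.9·0.58 + 1.44·16·19.9·0.65] = 1221.13 + 1383.98 = 2605.11.
With uncorrelated errors the cross-covariances are all true-score covariance, so they carry over unchanged; only the diagonal terms shrink to ρᵢσᵢ².
True-score variance = [2²·8.4²·0.88 + 1.2²·16²·0.62 + 1.2²·19.9²·0.86] + 1383.98 = 967.347 + 1383.98 = 2351.33.
Reliability = 2351.33 / 2605.11 = 0.903.

0.903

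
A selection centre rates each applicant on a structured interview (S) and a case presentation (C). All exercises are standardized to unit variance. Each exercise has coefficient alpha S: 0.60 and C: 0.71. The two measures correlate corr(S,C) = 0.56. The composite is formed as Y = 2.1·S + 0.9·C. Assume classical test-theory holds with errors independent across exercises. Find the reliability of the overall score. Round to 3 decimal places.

Var(Y) = 2.1² + 0.9² + 2·[1.89·0.56] = 5.22 + 2.1168 = 7.3368.
Because errors are independent across components, Cov(Tᵢ,Tⱼ) = Cov(Xᵢ,Xⱼ); the off-diagonal part of the true-score variance is the same as above.
True-score variance = [2.1²·0.60 + 0.9²·0.71] + 2.1168 = 3.2211 + 2.1168 = 5.3379.
Reliability = 5.3379 / 7.3368 = 0.728.

0.728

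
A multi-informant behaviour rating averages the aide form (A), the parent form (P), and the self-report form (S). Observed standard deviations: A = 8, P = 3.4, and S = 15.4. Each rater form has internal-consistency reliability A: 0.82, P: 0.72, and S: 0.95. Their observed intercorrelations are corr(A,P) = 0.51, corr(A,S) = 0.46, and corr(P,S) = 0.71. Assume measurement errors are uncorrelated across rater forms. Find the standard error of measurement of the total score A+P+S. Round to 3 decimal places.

5.159

Var(total) = 312.72 + 215.439 = 528.159.
True-score variance = 286.105 + 215.439 = 501.544, so reliability = 0.9496.
Error variance = 528.159 − 501.544 = 26.6148; SEM = √26.6148 = 5.159.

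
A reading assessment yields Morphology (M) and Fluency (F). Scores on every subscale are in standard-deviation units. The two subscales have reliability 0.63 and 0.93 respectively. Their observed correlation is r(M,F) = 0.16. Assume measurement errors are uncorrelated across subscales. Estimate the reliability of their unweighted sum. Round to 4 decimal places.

Var(M+F) = 2 + 2·[0.16] = 2 + 0.32 = 2.32.
With uncorrelated errors the cross-covariances are all true-score covariance, so they carry over unchanged; only the diagonal terms shrink to ρᵢσᵢ².
True-score variance = [0.63 + 0.93] + 0.32 = 1.56 + 0.32 = 1.88.
Reliability = 1.88 / 2.32 = 0.8103.

0.8103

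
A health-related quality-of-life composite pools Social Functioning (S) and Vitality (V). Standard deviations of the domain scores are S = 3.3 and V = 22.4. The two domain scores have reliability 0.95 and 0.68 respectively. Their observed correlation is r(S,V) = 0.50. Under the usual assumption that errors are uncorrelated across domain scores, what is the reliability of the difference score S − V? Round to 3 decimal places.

0.633

Var(S−V) = 3.3² + 22.4² − 2·3.3·22.4·0.50 = 512.65 − 73.92 = 438.73.
Under uncorrelated errors the observed covariances equal the true-score covariances, so only the own-variance terms attenuate.
True-score variance = [3.3²·0.95 + 22.4²·0.68] − 73.92 = 351.542 − 73.92 = 277.622.
Reliability = 277.622 / 438.73 = 0.633.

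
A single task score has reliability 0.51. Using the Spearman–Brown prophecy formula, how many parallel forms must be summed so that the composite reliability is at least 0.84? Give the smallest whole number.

k ≥ ρ*(1−ρ₁)/(ρ₁(1−ρ*)) = 0.84·0.49 / (0.51·0.16) = 5.044.
Smallest integer k = 6.

6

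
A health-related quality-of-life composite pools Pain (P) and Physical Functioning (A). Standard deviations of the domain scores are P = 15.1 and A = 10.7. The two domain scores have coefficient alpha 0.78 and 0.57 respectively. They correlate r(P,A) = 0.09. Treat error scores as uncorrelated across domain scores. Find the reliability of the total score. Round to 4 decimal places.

Var(P+A) = 15.1² + 10.7² + 2·[15.1·10.7·0.09] = 342.5 + 29.0826 = 371.583.
Under uncorrelated errors the observed covariances equal the true-score covariances, so only the own-variance terms attenuate.
True-score variance = [15.1²·0.78 + 10.7²·0.57] + 29.0826 = 243.107 + 29.0826 = 272.19.
Reliability = 272.19 / 371.583 = 0.7325.

0.7325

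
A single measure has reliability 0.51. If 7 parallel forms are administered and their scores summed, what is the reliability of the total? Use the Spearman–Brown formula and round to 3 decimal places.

0.879

ρ_k = kρ / (1 + (k−1)ρ) = 7·0.51 / (1 + 6·0.51) = 3.570 / 4.060 = 0.879.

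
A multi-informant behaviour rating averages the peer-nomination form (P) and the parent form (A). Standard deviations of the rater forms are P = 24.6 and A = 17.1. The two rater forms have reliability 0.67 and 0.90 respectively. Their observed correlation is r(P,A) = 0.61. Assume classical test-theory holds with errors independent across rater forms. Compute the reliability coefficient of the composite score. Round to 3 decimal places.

0.838

Var(P+A) = 24.6² + 17.1² + 2·[24.6·17.1·0.61] = 897.57 + 513.205 = 1410.78.
Under uncorrelated errors the observed covariances equal the true-score covariances, so only the own-variance terms attenuate.
True-score variance = [24.6²·0.67 + 17.1²·0.90] + 513.205 = 668.626 + 513.205 = 1181.83.
Reliability = 1181.83 / 1410.78 = 0.838.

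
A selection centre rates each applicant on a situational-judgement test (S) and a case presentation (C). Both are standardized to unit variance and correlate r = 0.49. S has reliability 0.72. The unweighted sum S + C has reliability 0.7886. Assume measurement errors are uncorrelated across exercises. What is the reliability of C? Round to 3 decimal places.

Var(S+C) = 2 + 2·0.49 = 2.980.
True-score variance = ρ_S + ρ_C + 2·0.49, so 0.7886 = (0.72 + ρ_C + 0.98) / 2.980.
ρ_C = 0.7886·2.980 − 0.72 − 0.98 = 0.650.

0.650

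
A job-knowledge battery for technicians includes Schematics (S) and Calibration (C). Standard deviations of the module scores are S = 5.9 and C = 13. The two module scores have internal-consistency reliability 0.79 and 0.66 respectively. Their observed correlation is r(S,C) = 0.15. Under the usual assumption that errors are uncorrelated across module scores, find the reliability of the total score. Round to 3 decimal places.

Var(S+C) = 5.9² + 13² + 2·[5.9·13·0.15] = 203.81 + 23.01 = 226.82.
With uncorrelated errors the cross-covariances are all true-score covariance, so they carry over unchanged; only the diagonal terms shrink to ρᵢσᵢ².
True-score variance = [5.9²·0.79 + 13²·0.66] + 23.01 = 139.04 + 23.01 = 162.05.
Reliability = 162.05 / 226.82 = 0.714.

0.714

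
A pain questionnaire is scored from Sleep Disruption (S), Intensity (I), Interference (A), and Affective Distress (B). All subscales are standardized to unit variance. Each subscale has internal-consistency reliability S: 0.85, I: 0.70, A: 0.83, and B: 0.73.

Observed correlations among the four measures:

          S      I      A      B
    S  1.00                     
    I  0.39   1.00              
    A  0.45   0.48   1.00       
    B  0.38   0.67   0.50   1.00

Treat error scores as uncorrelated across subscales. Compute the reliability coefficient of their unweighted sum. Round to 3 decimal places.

0.909

Var(S+I+A+B) = 4 + 2·[0.39 + 0.45 + 0.38 + 0.48 + 0.67 + 0.50] = 4 + 5.74 = 9.74.
With uncorrelated errors the cross-covariances are all true-score covariance, so they carry over unchanged; only the diagonal terms shrink to ρᵢσᵢ².
True-score variance = [0.85 + 0.70 + 0.83 + 0.73] + 5.74 = 3.11 + 5.74 = 8.85.
Reliability = 8.85 / 9.74 = 0.909.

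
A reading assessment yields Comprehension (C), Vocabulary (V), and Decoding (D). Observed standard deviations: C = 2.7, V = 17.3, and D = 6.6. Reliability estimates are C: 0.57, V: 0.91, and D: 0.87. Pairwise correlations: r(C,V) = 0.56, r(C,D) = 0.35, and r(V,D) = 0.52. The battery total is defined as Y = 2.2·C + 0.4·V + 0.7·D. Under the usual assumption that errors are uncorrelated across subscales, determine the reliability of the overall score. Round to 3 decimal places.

0.890

Var(Y) = 2.2²·2.7² + 0.4²·17.3² + 0.7²·6.6² + 2·[0.88·2.7·17.3·0.56 + 1.54·2.7·6.6·0.35 + 0.28·17.3·6.6·0.52] = 104.514 + 98.4966 = 203.011.
Because errors are independent across components, Cov(Tᵢ,Tⱼ) = Cov(Xᵢ,Xⱼ); the off-diagonal part of the true-score variance is the same as above.
True-score variance = [2.2²·2.7²·0.57 + 0.4²·17.3²·0.91 + 0.7²·6.6²·0.87] + 98.4966 = 82.2579 + 98.4966 = 180.754.
Reliability = 180.754 / 203.011 = 0.890.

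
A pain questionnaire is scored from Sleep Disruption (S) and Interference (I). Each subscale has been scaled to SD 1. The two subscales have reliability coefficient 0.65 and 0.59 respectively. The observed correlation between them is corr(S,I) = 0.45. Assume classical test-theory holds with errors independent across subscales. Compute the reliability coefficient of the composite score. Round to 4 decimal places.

Var(S+I) = 2 + 2·[0.45] = 2 + 0.9 = 2.9.
Under uncorrelated errors the observed covariances equal the true-score covariances, so only the own-variance terms attenuate.
True-score variance = [0.65 + 0.59] + 0.9 = 1.24 + 0.9 = 2.14.
Reliability = 2.14 / 2.9 = 0.7379.

0.7379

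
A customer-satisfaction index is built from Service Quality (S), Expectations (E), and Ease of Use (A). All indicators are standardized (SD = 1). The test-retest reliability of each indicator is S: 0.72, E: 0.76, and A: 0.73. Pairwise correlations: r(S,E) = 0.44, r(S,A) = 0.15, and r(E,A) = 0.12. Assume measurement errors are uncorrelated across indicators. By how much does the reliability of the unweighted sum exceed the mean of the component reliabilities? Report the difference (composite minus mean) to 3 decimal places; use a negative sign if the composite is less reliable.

0.085

Var(sum) = 3 + 1.42 = 4.42; true-score variance = 2.21 + 1.42 = 3.63; composite reliability = 0.8213.
Mean component reliability = 0.7367.
Difference = 0.8213 − 0.7367 = 0.085.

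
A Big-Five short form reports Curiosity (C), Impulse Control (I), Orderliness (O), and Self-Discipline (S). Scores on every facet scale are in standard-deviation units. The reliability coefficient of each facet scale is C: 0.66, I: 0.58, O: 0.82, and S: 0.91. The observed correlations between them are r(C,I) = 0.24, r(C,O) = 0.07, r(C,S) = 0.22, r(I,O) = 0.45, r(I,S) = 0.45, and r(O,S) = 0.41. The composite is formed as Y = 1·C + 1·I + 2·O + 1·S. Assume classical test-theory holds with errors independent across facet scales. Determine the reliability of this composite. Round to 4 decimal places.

0.8748

Var(Y) = 1 + 1 + 2² + 1 + 2·[0.24 + 2·0.07 + 0.22 + 2·0.45 + 0.45 + 2·0.41] = 7 + 5.54 = 12.54.
Because errors are independent across components, Cov(Tᵢ,Tⱼ) = Cov(Xᵢ,Xⱼ); the off-diagonal part of the true-score variance is the same as above.
True-score variance = [0.66 + 0.58 + 2²·0.82 + 0.91] + 5.54 = 5.43 + 5.54 = 10.97.
Reliability = 10.97 / 12.54 = 0.8748.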